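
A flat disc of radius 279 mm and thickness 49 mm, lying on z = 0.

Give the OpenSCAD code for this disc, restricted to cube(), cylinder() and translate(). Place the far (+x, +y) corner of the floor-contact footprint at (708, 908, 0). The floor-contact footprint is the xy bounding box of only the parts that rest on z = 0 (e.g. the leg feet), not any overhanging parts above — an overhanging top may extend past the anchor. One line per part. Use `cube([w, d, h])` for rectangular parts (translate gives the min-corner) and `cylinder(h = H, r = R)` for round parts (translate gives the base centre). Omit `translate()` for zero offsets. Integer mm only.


translate([429, 629, 0]) cylinder(h = 49, r = 279);


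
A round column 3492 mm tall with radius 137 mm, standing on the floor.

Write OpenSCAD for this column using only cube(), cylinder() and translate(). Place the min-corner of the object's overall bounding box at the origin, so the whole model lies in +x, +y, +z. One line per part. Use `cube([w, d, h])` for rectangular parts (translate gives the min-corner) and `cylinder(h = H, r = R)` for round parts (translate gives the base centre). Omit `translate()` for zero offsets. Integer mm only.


translate([137, 137, 0]) cylinder(h = 3492, r = 137);


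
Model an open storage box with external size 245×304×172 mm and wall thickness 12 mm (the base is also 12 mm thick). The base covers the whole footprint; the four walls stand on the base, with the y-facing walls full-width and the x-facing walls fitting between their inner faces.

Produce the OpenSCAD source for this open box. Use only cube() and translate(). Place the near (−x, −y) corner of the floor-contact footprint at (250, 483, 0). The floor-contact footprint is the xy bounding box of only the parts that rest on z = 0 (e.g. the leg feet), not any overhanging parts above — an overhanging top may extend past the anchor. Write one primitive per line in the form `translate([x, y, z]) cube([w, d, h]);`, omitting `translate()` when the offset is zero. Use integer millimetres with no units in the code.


translate([250, 483, 0]) cube([245, 304, 12]);
translate([250, 483, 12]) cube([245, 12, 160]);
translate([250, 775, 12]) cube([245, 12, 160]);
translate([250, 495, 12]) cube([12, 280, 160]);
translate([483, 495, 12]) cube([12, 280, 160]);


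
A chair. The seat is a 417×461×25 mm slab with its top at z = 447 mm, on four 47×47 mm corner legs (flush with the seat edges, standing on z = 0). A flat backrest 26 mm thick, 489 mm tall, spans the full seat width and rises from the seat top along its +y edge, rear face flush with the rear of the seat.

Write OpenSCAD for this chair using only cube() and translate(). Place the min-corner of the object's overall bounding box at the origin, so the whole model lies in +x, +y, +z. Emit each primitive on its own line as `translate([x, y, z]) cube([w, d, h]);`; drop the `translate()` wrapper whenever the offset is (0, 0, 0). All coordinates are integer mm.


translate([0, 0, 422]) cube([417, 461, 25]);
cube([47, 47, 422]);
translate([370, 0, 0]) cube([47, 47, 422]);
translate([0, 414, 0]) cube([47, 47, 422]);
translate([370, 414, 0]) cube([47, 47, 422]);
translate([0, 435, 447]) cube([417, 26, 489]);


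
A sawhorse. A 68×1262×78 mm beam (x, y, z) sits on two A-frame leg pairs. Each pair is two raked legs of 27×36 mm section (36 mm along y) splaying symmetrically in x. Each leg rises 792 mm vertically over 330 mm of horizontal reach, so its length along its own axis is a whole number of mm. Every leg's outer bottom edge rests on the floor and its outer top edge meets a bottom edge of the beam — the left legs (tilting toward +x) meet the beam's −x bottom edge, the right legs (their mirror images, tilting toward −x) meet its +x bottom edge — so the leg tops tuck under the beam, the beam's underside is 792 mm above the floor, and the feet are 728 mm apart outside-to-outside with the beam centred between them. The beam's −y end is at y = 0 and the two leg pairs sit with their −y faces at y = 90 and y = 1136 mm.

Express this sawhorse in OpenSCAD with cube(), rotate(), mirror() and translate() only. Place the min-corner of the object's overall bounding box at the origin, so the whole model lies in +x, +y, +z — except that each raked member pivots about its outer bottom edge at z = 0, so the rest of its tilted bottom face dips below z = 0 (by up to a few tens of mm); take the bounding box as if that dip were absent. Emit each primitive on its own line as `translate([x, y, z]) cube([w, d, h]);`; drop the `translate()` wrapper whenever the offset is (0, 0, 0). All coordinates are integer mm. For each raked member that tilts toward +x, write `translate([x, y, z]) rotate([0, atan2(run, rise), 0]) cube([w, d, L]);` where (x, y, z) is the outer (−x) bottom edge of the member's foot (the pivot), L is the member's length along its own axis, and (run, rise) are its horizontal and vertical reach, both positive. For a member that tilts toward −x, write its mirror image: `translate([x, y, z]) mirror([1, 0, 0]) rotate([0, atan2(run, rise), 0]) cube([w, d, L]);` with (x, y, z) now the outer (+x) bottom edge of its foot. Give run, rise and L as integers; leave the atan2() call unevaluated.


// leg length = √(330² + 792²) = 858
// right-leg outer foot x = 2·330 + 68 = 728
// beam min-corner = (330, 0, 792)
translate([330, 0, 792]) cube([68, 1262, 78]);
translate([0, 90, 0]) rotate([0, atan2(330, 792), 0]) cube([27, 36, 858]);
translate([728, 90, 0]) mirror([1, 0, 0]) rotate([0, atan2(330, 792), 0]) cube([27, 36, 858]);
translate([0, 1136, 0]) rotate([0, atan2(330, 792), 0]) cube([27, 36, 858]);
translate([728, 1136, 0]) mirror([1, 0, 0]) rotate([0, atan2(330, 792), 0]) cube([27, 36, 858]);


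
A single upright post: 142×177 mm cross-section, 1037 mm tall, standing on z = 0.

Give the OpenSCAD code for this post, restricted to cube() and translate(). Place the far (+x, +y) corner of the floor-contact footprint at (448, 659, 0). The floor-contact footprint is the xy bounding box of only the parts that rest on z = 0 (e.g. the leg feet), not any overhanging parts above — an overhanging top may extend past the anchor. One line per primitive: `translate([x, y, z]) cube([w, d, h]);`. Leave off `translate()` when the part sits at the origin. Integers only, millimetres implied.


translate([306, 482, 0]) cube([142, 177, 1037]);


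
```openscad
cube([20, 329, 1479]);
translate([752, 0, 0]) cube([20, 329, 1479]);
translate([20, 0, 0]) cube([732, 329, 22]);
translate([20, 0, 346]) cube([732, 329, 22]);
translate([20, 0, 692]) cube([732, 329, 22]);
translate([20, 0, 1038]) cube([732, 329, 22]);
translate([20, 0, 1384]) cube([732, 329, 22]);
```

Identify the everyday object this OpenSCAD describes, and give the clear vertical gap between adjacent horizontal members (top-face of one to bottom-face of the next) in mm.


A bookshelf. The clear shelf gap is 324 mm.

Two tall side panels with 5 horizontal boards between them — a bookshelf. The first two shelf undersides are at z = 0 and z = 346; with shelf thickness 22, the clear gap is 346 − 0 − 22 = 324 mm.


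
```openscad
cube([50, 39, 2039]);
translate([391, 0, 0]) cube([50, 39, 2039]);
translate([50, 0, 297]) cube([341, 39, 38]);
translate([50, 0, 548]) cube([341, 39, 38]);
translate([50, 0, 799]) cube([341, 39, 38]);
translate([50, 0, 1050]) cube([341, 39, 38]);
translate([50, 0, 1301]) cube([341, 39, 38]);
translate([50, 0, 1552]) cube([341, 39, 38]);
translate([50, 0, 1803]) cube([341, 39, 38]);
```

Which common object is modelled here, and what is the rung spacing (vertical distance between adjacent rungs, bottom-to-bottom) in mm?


A ladder. The rung spacing is 251 mm.

Two tall 50×39 posts with 7 short bars between them — a ladder. Adjacent rungs sit at z = 297 and z = 548, so the spacing is 548 − 297 = 251 mm.


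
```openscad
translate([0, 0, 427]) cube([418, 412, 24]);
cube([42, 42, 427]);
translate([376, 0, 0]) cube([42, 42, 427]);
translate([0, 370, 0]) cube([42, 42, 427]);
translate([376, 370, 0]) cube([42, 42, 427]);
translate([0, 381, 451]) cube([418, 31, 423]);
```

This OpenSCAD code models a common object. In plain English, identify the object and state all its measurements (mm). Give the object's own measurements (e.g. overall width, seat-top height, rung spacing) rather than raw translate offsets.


A chair. The seat is a 418×412×24 mm slab with its top at z = 451 mm, on four 42×42 mm corner legs (flush with the seat edges, standing on z = 0). A flat backrest 31 mm thick, 423 mm tall, spans the full seat width and rises from the seat top along its +y edge, rear face flush with the rear of the seat.


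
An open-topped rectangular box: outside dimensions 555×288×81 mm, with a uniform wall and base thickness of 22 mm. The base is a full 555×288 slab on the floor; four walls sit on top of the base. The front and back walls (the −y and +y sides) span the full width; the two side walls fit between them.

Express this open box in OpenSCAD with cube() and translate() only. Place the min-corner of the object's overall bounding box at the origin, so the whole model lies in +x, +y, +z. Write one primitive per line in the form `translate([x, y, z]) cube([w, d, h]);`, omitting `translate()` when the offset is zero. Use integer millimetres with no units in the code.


cube([555, 288, 22]);
translate([0, 0, 22]) cube([555, 22, 59]);
translate([0, 266, 22]) cube([555, 22, 59]);
translate([0, 22, 22]) cube([22, 244, 59]);
translate([533, 22, 22]) cube([22, 244, 59]);


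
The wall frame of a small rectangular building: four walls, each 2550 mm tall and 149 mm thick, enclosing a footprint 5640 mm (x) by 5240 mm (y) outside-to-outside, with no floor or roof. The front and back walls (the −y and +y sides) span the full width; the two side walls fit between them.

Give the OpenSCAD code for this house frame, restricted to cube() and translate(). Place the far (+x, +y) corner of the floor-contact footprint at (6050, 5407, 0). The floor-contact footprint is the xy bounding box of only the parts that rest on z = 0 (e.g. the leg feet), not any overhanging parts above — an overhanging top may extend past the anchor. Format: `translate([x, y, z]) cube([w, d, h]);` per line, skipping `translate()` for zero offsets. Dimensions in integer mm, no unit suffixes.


translate([410, 167, 0]) cube([5640, 149, 2550]);
translate([410, 5258, 0]) cube([5640, 149, 2550]);
translate([410, 316, 0]) cube([149, 4942, 2550]);
translate([5901, 316, 0]) cube([149, 4942, 2550]);


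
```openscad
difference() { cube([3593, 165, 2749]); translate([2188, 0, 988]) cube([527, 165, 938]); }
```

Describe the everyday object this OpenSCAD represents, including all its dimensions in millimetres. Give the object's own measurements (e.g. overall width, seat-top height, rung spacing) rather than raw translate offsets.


A wall 3593 mm long (x), 165 mm thick (y), 2749 mm tall, with a rectangular window opening cut through it. The opening is 527 mm wide and 938 mm tall; its sill is at z = 988 mm and its near (−x) edge is 2188 mm from the wall's −x end. The opening passes through the full wall thickness.


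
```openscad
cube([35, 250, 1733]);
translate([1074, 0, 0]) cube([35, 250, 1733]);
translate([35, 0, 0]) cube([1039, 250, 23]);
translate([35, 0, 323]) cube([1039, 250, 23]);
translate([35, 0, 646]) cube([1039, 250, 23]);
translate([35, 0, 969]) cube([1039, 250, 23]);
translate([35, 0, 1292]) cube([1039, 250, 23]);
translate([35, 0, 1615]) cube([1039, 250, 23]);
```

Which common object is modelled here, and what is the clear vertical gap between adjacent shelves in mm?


A bookshelf. The clear shelf gap is 300 mm.

Two tall side panels with 6 horizontal boards between them — a bookshelf. The first two shelf undersides are at z = 0 and z = 323; with shelf thickness 23, the clear gap is 323 − 0 − 23 = 300 mm.


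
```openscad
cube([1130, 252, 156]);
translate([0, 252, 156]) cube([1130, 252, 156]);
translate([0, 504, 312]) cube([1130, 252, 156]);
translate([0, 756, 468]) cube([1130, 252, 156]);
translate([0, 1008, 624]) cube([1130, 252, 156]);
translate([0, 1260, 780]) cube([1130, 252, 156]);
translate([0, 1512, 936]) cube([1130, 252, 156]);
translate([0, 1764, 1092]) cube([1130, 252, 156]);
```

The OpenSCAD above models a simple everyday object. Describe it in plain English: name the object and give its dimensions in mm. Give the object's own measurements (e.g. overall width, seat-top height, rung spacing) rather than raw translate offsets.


A straight staircase of 8 solid steps. Each step is 1130 mm wide (x), 252 mm deep (y, the going) and 156 mm tall (the rise). The first step rests on the floor; each subsequent step sits one going further in +y and one rise higher in +z, directly behind and above the previous step with no overlap.


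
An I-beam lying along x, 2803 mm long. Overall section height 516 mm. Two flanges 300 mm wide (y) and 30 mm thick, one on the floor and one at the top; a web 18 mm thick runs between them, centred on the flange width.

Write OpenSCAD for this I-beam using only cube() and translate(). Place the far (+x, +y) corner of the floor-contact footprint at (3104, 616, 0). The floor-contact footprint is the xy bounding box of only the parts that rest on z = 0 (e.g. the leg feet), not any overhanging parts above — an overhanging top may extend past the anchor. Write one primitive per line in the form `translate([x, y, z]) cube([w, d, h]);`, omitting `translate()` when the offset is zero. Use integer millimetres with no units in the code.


translate([301, 316, 0]) cube([2803, 300, 30]);
translate([301, 457, 30]) cube([2803, 18, 456]);
translate([301, 316, 486]) cube([2803, 300, 30]);


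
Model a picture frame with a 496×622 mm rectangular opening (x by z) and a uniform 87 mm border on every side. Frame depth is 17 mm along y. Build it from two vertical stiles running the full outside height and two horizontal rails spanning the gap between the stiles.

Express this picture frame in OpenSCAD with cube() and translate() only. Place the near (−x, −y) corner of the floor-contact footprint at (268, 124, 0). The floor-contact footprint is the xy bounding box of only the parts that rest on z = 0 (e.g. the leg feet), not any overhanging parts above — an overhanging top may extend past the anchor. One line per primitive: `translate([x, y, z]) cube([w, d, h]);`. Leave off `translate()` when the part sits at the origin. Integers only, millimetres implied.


translate([268, 124, 0]) cube([87, 17, 796]);
translate([851, 124, 0]) cube([87, 17, 796]);
translate([355, 124, 0]) cube([496, 17, 87]);
translate([355, 124, 709]) cube([496, 17, 87]);


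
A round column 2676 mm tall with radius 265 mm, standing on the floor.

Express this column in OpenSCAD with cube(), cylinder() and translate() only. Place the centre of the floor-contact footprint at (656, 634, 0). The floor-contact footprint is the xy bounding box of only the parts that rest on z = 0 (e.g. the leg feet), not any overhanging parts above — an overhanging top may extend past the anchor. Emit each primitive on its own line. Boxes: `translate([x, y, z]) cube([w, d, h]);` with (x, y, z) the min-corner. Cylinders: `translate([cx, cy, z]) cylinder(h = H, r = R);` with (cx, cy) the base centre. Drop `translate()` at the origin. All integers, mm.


translate([656, 634, 0]) cylinder(h = 2676, r = 265);


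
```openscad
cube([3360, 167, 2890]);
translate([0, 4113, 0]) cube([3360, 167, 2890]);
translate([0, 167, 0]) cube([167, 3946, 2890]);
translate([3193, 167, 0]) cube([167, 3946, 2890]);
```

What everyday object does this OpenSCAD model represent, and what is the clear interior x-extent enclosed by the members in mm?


A house (or room) frame. The interior width is 3026 mm.

Four 2890 mm walls enclosing a rectangle with no floor or roof — a room or house frame. Outside width is 3360 mm and wall thickness is 167 mm, so the interior width is 3360 − 2 × 167 = 3026 mm.


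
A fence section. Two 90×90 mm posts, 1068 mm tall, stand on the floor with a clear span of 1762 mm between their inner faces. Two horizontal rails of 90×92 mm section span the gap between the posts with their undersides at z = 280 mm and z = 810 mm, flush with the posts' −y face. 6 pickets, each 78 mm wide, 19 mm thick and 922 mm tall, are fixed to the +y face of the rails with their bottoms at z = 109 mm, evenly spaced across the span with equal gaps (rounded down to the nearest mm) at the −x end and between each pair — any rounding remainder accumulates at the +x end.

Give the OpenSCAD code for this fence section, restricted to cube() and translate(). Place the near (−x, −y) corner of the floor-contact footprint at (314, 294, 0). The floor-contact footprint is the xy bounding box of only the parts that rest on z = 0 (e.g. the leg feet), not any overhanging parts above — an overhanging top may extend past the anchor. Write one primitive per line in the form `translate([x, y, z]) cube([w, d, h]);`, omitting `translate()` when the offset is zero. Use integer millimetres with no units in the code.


translate([314, 294, 0]) cube([90, 90, 1068]);
translate([2166, 294, 0]) cube([90, 90, 1068]);
translate([404, 294, 280]) cube([1762, 90, 92]);
translate([404, 294, 810]) cube([1762, 90, 92]);
translate([588, 384, 109]) cube([78, 19, 922]);
translate([850, 384, 109]) cube([78, 19, 922]);
translate([1112, 384, 109]) cube([78, 19, 922]);
translate([1374, 384, 109]) cube([78, 19, 922]);
translate([1636, 384, 109]) cube([78, 19, 922]);
translate([1898, 384, 109]) cube([78, 19, 922]);


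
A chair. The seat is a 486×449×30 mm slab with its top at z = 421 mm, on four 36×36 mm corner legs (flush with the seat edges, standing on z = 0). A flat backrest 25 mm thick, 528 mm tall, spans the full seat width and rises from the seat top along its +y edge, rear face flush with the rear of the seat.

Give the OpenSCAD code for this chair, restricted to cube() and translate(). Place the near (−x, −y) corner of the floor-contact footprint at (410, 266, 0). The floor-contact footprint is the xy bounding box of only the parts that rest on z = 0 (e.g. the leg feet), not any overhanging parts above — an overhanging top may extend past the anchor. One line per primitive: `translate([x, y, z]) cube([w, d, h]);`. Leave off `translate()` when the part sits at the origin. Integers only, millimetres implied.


translate([410, 266, 391]) cube([486, 449, 30]);
translate([410, 266, 0]) cube([36, 36, 391]);
translate([860, 266, 0]) cube([36, 36, 391]);
translate([410, 679, 0]) cube([36, 36, 391]);
translate([860, 679, 0]) cube([36, 36, 391]);
translate([410, 690, 421]) cube([486, 25, 528]);


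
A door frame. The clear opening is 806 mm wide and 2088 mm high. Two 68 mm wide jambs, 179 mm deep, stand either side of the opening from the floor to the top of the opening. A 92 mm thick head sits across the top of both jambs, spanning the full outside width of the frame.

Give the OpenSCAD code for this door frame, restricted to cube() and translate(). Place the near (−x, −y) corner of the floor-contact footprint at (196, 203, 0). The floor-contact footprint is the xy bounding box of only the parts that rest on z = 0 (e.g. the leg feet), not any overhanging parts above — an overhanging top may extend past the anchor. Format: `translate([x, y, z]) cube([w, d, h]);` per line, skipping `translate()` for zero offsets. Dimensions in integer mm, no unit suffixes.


translate([196, 203, 0]) cube([68, 179, 2088]);
translate([1070, 203, 0]) cube([68, 179, 2088]);
translate([196, 203, 2088]) cube([942, 179, 92]);


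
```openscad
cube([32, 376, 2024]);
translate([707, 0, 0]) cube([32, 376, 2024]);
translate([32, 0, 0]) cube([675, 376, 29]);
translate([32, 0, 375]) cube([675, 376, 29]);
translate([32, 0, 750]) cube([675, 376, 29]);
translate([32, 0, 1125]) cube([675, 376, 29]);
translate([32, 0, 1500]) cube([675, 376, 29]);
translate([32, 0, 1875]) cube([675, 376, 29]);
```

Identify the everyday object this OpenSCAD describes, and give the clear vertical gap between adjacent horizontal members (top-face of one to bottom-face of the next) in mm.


A bookshelf. The clear shelf gap is 346 mm.

Two tall side panels with 6 horizontal boards between them — a bookshelf. The first two shelf undersides are at z = 0 and z = 375; with shelf thickness 29, the clear gap is 375 − 0 − 29 = 346 mm.


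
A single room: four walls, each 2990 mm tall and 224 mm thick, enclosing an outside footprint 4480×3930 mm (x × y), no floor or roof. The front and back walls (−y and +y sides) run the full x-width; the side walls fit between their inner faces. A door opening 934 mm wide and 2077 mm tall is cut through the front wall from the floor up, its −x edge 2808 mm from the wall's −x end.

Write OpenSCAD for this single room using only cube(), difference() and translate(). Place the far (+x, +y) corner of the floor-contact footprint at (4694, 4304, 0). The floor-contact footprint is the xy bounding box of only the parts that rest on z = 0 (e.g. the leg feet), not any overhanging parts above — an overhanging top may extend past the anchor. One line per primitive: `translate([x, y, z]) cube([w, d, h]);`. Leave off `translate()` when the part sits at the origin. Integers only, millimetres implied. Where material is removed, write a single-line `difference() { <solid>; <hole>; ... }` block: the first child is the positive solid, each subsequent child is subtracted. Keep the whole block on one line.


difference() { translate([214, 374, 0]) cube([4480, 224, 2990]); translate([3022, 374, 0]) cube([934, 224, 2077]); }
translate([214, 4080, 0]) cube([4480, 224, 2990]);
translate([214, 598, 0]) cube([224, 3482, 2990]);
translate([4470, 598, 0]) cube([224, 3482, 2990]);


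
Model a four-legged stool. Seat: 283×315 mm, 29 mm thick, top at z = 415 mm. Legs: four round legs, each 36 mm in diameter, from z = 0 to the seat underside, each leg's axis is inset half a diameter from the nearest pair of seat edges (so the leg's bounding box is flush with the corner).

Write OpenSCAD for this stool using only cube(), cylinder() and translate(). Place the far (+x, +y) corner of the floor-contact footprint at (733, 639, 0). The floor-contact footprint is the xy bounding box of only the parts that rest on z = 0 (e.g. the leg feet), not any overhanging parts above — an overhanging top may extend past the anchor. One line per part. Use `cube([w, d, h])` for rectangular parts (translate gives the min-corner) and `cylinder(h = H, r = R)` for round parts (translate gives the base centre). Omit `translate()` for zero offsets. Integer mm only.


translate([450, 324, 386]) cube([283, 315, 29]);
translate([468, 342, 0]) cylinder(h = 386, r = 18);
translate([715, 342, 0]) cylinder(h = 386, r = 18);
translate([468, 621, 0]) cylinder(h = 386, r = 18);
translate([715, 621, 0]) cylinder(h = 386, r = 18);


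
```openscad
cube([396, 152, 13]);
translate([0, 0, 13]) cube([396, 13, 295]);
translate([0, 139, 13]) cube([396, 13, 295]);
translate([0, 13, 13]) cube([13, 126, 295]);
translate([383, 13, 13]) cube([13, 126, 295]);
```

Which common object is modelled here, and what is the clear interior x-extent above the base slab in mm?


An open box. The internal width is 370 mm.

A 396×152 base slab with four walls standing on it — an open box. The base is 396 mm wide and the walls are 13 mm thick, so the internal width is 396 − 2 × 13 = 370 mm.


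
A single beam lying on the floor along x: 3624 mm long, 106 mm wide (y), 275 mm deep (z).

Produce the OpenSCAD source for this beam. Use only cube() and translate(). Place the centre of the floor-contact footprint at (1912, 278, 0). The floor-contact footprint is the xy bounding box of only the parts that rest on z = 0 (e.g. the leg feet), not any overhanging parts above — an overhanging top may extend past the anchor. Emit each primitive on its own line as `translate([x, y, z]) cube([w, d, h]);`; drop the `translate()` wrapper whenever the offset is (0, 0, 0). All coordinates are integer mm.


translate([100, 225, 0]) cube([3624, 106, 275]);


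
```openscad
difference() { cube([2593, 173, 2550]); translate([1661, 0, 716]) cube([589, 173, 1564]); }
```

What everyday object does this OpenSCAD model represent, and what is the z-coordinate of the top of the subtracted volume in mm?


A wall with a window opening. The window head height is 2280 mm.

A wall with a rectangular opening subtracted — a window. Sill at z = 716, opening 1564 mm tall, so the head is at 716 + 1564 = 2280 mm.


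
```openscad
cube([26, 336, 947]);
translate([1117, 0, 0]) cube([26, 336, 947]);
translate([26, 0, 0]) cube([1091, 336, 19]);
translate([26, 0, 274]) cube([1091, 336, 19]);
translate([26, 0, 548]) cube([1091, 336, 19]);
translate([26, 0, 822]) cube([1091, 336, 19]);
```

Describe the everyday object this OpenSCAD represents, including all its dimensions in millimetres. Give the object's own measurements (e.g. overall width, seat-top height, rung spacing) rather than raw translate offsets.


An open bookshelf. Two side panels, each 26 mm thick, 336 mm deep and 947 mm tall, stand 1143 mm apart (outside-to-outside). Between them sit 4 shelves, each 19 mm thick and 336 mm deep, spanning the full gap between the sides. The bottom shelf rests on the floor (its underside at z = 0) and the clear gap between one shelf's top and the next shelf's underside is 255 mm.


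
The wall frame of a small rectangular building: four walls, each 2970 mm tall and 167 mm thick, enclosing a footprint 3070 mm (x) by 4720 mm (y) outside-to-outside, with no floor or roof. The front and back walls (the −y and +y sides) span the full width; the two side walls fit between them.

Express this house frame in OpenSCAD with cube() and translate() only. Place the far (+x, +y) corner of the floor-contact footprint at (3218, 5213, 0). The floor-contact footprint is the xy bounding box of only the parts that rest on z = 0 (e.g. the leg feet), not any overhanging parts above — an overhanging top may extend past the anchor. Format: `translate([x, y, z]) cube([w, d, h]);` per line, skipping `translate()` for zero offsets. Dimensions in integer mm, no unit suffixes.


translate([148, 493, 0]) cube([3070, 167, 2970]);
translate([148, 5046, 0]) cube([3070, 167, 2970]);
translate([148, 660, 0]) cube([167, 4386, 2970]);
translate([3051, 660, 0]) cube([167, 4386, 2970]);


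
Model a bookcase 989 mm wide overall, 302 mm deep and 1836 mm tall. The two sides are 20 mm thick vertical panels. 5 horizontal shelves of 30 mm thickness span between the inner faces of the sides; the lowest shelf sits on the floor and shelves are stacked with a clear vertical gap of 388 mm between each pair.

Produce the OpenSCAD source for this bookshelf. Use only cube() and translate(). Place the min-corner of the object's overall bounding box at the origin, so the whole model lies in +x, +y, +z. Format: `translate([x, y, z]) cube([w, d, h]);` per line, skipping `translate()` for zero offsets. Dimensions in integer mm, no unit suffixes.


cube([20, 302, 1836]);
translate([969, 0, 0]) cube([20, 302, 1836]);
translate([20, 0, 0]) cube([949, 302, 30]);
translate([20, 0, 418]) cube([949, 302, 30]);
translate([20, 0, 836]) cube([949, 302, 30]);
translate([20, 0, 1254]) cube([949, 302, 30]);
translate([20, 0, 1672]) cube([949, 302, 30]);


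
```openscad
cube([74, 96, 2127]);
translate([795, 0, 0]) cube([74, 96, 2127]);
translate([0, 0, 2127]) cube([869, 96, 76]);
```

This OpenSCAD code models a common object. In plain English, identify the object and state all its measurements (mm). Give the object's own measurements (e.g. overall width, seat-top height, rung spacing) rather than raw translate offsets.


A door frame. The clear opening is 721 mm wide and 2127 mm high. Two 74 mm wide jambs, 96 mm deep, stand either side of the opening from the floor to the top of the opening. A 76 mm thick head sits across the top of both jambs, spanning the full outside width of the frame.


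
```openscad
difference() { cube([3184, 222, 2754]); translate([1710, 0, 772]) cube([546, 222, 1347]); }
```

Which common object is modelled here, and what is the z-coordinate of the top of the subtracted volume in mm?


A wall with a window opening. The window head height is 2119 mm.

A wall with a rectangular opening subtracted — a window. Sill at z = 772, opening 1347 mm tall, so the head is at 772 + 1347 = 2119 mm.


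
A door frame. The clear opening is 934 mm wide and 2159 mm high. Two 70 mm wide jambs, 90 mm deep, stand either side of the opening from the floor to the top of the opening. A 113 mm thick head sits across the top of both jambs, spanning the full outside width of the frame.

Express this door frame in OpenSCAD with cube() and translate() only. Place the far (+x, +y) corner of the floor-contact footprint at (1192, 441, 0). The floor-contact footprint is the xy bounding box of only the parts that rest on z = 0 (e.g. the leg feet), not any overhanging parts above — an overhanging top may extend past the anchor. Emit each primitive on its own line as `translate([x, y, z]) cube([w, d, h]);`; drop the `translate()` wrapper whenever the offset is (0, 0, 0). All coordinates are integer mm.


translate([118, 351, 0]) cube([70, 90, 2159]);
translate([1122, 351, 0]) cube([70, 90, 2159]);
translate([118, 351, 2159]) cube([1074, 90, 113]);


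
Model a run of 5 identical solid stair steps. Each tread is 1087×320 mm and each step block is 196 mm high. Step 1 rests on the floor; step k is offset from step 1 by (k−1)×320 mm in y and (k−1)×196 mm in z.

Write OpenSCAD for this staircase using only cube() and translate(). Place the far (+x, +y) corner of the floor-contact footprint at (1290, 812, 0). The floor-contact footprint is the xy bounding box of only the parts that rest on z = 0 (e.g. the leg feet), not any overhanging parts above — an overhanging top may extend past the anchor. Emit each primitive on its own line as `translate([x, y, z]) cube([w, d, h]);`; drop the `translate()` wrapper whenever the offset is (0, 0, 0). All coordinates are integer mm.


translate([203, 492, 0]) cube([1087, 320, 196]);
translate([203, 812, 196]) cube([1087, 320, 196]);
translate([203, 1132, 392]) cube([1087, 320, 196]);
translate([203, 1452, 588]) cube([1087, 320, 196]);
translate([203, 1772, 784]) cube([1087, 320, 196]);


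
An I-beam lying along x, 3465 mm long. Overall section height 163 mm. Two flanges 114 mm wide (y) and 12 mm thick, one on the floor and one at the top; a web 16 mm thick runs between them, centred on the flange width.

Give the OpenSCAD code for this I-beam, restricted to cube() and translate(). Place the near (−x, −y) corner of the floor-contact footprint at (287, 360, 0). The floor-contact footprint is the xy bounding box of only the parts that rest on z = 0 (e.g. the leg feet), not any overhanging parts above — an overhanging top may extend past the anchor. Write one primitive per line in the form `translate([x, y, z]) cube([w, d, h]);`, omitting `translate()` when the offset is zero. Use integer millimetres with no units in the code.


translate([287, 360, 0]) cube([3465, 114, 12]);
translate([287, 409, 12]) cube([3465, 16, 139]);
translate([287, 360, 151]) cube([3465, 114, 12]);


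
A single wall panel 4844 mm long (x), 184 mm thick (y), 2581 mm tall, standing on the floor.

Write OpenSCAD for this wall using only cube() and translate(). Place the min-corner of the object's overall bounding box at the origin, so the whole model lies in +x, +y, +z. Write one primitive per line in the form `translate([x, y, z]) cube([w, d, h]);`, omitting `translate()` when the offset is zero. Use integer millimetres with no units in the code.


cube([4844, 184, 2581]);


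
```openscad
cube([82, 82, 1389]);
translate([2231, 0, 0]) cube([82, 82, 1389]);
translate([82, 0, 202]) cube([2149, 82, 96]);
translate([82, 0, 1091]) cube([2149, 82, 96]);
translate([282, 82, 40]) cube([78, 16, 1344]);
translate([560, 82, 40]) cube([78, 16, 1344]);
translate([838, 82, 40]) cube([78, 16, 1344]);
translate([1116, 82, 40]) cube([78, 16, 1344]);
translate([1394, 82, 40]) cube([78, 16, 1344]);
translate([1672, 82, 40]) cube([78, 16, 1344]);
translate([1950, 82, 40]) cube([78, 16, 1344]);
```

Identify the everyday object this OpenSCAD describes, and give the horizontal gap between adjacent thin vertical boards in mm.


A fence section. The picket gap is 200 mm.

Two posts, two rails, 7 pickets — a fence section. Span 2149 mm holds 7 pickets of 78 mm with 8 equal gaps: ⌊(2149 − 7·78) / 8⌋ = 200 mm.


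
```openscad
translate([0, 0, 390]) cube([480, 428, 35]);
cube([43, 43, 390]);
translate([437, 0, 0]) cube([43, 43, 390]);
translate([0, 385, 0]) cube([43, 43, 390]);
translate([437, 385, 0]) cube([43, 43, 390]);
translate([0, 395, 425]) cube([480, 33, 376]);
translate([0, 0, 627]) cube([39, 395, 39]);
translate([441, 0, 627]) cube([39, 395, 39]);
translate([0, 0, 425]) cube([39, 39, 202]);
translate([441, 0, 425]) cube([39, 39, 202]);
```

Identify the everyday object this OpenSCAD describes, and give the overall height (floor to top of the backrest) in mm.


A chair. The overall height is 801 mm.

A slab on four corner posts with a tall panel at the back — a chair. The seat slab sits at z = 390 with thickness 35, and the 376 mm backrest starts at the seat top, so the overall height is 390 + 35 + 376 = 801 mm.


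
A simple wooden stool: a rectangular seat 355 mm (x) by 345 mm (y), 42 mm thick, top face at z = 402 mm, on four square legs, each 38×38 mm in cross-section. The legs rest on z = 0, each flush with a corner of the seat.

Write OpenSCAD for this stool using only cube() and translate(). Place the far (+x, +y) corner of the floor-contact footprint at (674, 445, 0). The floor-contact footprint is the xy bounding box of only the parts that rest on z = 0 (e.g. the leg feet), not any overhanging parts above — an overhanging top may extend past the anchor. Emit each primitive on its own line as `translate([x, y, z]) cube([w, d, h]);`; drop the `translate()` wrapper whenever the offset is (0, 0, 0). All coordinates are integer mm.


translate([319, 100, 360]) cube([355, 345, 42]);
translate([319, 100, 0]) cube([38, 38, 360]);
translate([636, 100, 0]) cube([38, 38, 360]);
translate([319, 407, 0]) cube([38, 38, 360]);
translate([636, 407, 0]) cube([38, 38, 360]);


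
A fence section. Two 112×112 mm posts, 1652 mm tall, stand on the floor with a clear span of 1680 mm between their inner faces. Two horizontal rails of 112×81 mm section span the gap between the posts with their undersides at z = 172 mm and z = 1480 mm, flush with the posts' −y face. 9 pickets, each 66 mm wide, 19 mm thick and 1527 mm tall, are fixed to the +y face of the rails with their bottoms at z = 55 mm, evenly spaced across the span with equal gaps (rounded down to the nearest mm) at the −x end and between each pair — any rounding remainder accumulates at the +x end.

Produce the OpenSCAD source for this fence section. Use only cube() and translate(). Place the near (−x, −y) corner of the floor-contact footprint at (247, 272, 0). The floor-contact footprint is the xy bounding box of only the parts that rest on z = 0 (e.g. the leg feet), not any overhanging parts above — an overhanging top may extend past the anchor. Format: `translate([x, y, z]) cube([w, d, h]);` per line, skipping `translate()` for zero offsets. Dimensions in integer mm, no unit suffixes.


translate([247, 272, 0]) cube([112, 112, 1652]);
translate([2039, 272, 0]) cube([112, 112, 1652]);
translate([359, 272, 172]) cube([1680, 112, 81]);
translate([359, 272, 1480]) cube([1680, 112, 81]);
translate([467, 384, 55]) cube([66, 19, 1527]);
translate([641, 384, 55]) cube([66, 19, 1527]);
translate([815, 384, 55]) cube([66, 19, 1527]);
translate([989, 384, 55]) cube([66, 19, 1527]);
translate([1163, 384, 55]) cube([66, 19, 1527]);
translate([1337, 384, 55]) cube([66, 19, 1527]);
translate([1511, 384, 55]) cube([66, 19, 1527]);
translate([1685, 384, 55]) cube([66, 19, 1527]);
translate([1859, 384, 55]) cube([66, 19, 1527]);


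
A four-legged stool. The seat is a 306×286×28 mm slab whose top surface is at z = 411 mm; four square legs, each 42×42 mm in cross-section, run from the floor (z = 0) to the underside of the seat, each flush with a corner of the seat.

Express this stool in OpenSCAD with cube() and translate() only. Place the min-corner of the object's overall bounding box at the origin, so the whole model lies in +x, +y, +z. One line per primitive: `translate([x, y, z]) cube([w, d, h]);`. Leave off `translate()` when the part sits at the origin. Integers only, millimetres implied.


translate([0, 0, 383]) cube([306, 286, 28]);
cube([42, 42, 383]);
translate([264, 0, 0]) cube([42, 42, 383]);
translate([0, 244, 0]) cube([42, 42, 383]);
translate([264, 244, 0]) cube([42, 42, 383]);


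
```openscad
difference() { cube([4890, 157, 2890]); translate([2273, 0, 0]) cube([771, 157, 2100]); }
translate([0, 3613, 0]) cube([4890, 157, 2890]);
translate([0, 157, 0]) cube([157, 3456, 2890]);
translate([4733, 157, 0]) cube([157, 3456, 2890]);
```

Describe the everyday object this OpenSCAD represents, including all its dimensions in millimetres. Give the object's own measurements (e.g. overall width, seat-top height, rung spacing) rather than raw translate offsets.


A single room: four walls, each 2890 mm tall and 157 mm thick, enclosing an outside footprint 4890×3770 mm (x × y), no floor or roof. The front and back walls (−y and +y sides) run the full x-width; the side walls fit between their inner faces. A door opening 771 mm wide and 2100 mm tall is cut through the front wall from the floor up, its −x edge 2273 mm from the wall's −x end.


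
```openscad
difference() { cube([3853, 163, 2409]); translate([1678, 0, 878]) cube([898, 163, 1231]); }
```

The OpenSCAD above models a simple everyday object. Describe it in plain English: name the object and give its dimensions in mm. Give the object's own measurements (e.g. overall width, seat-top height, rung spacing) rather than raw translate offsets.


A wall 3853 mm long (x), 163 mm thick (y), 2409 mm tall, with a rectangular window opening cut through it. The opening is 898 mm wide and 1231 mm tall; its sill is at z = 878 mm and its near (−x) edge is 1678 mm from the wall's −x end. The opening passes through the full wall thickness.


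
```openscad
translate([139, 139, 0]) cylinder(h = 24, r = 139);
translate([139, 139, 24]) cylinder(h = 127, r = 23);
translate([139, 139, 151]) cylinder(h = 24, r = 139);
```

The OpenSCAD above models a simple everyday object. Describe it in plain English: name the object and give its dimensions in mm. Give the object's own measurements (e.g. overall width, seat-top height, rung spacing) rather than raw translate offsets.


A spool: two coaxial disc flanges of radius 139 mm and thickness 24 mm, joined by a core cylinder of radius 23 mm and height 127 mm. The lower flange rests on z = 0 and the three cylinders share a vertical axis.


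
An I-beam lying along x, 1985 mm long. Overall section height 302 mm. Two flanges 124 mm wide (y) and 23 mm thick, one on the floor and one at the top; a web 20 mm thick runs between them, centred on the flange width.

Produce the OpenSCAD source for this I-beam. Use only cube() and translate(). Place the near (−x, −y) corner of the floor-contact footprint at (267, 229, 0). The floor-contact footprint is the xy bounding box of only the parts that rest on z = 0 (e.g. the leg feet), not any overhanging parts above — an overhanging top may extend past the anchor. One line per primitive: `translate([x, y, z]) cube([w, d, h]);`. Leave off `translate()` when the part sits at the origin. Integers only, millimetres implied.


translate([267, 229, 0]) cube([1985, 124, 23]);
translate([267, 281, 23]) cube([1985, 20, 256]);
translate([267, 229, 279]) cube([1985, 124, 23]);


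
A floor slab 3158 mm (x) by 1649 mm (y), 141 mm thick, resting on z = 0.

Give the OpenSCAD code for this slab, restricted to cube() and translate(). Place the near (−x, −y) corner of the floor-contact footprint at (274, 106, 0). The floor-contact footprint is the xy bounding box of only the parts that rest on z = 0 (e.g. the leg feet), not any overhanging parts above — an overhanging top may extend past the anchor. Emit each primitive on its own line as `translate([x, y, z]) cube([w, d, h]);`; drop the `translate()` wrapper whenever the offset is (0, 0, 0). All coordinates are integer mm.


translate([274, 106, 0]) cube([3158, 1649, 141]);
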